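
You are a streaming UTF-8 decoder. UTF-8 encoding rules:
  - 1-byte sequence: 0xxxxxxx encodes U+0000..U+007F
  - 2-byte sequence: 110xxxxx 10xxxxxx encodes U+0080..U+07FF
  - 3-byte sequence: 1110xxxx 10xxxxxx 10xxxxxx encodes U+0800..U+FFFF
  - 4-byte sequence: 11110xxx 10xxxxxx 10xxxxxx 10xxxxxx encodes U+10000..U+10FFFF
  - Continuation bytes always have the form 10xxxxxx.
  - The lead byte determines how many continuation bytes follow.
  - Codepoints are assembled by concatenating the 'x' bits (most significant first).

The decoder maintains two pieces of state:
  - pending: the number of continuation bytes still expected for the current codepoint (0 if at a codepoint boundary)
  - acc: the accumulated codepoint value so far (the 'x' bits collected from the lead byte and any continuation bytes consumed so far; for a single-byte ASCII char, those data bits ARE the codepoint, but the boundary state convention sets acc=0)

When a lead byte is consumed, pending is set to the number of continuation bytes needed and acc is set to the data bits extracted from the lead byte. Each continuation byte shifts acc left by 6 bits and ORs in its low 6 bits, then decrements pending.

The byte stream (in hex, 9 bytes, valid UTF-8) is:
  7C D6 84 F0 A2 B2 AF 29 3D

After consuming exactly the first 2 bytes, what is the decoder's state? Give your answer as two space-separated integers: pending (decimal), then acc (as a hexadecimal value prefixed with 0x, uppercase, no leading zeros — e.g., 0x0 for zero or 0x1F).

Byte[0]=7C: 1-byte. pending=0, acc=0x0
Byte[1]=D6: 2-byte lead. pending=1, acc=0x16

Answer: 1 0x16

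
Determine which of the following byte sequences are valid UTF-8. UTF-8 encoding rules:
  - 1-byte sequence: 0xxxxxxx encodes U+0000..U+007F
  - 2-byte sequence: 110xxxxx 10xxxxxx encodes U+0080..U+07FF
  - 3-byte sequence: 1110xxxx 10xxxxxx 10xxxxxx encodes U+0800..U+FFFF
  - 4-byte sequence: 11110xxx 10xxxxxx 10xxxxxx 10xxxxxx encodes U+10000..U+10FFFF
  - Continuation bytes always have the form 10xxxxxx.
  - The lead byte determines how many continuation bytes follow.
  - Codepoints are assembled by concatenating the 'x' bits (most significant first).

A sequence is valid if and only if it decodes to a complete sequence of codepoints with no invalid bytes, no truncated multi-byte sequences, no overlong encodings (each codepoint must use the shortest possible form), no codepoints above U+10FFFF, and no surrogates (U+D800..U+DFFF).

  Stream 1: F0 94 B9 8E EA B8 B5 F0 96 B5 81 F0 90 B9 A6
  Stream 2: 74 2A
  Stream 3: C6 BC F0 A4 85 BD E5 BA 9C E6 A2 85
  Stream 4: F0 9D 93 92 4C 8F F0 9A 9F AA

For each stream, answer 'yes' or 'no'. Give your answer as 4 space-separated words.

Stream 1: decodes cleanly. VALID
Stream 2: decodes cleanly. VALID
Stream 3: decodes cleanly. VALID
Stream 4: error at byte offset 5. INVALID

Answer: yes yes yes no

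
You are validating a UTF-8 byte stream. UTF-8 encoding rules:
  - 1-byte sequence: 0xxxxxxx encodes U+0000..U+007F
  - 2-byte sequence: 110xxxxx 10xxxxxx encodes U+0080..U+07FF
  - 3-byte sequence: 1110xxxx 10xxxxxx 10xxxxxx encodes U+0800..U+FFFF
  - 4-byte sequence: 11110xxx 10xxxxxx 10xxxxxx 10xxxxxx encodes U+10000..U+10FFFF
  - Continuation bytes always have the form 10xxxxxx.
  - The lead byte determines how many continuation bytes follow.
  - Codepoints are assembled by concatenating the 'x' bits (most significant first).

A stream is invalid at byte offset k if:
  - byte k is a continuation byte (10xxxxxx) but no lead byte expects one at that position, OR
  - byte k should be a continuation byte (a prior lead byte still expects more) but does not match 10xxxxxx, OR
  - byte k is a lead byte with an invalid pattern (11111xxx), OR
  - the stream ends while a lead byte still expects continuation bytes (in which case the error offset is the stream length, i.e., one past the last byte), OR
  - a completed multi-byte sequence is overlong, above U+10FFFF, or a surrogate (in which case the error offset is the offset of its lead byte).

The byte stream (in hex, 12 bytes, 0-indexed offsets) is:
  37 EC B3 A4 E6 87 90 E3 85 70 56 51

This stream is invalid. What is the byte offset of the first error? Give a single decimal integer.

Byte[0]=37: 1-byte ASCII. cp=U+0037
Byte[1]=EC: 3-byte lead, need 2 cont bytes. acc=0xC
Byte[2]=B3: continuation. acc=(acc<<6)|0x33=0x333
Byte[3]=A4: continuation. acc=(acc<<6)|0x24=0xCCE4
Completed: cp=U+CCE4 (starts at byte 1)
Byte[4]=E6: 3-byte lead, need 2 cont bytes. acc=0x6
Byte[5]=87: continuation. acc=(acc<<6)|0x07=0x187
Byte[6]=90: continuation. acc=(acc<<6)|0x10=0x61D0
Completed: cp=U+61D0 (starts at byte 4)
Byte[7]=E3: 3-byte lead, need 2 cont bytes. acc=0x3
Byte[8]=85: continuation. acc=(acc<<6)|0x05=0xC5
Byte[9]=70: expected 10xxxxxx continuation. INVALID

Answer: 9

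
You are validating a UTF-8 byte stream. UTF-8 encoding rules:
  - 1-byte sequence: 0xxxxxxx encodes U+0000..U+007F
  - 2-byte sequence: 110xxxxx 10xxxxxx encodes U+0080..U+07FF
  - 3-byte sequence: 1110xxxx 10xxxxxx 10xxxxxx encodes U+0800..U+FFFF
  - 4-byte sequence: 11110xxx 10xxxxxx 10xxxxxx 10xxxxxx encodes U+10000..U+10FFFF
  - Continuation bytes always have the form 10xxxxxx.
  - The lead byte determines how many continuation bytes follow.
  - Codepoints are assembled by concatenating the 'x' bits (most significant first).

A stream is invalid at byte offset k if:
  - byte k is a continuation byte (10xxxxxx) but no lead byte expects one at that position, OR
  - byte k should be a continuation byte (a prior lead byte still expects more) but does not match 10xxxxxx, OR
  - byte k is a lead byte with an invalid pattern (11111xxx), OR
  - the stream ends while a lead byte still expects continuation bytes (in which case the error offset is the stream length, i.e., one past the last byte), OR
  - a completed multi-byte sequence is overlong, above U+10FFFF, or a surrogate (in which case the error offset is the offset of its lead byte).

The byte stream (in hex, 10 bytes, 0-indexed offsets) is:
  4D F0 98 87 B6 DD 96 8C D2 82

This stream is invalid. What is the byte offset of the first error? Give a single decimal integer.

Byte[0]=4D: 1-byte ASCII. cp=U+004D
Byte[1]=F0: 4-byte lead, need 3 cont bytes. acc=0x0
Byte[2]=98: continuation. acc=(acc<<6)|0x18=0x18
Byte[3]=87: continuation. acc=(acc<<6)|0x07=0x607
Byte[4]=B6: continuation. acc=(acc<<6)|0x36=0x181F6
Completed: cp=U+181F6 (starts at byte 1)
Byte[5]=DD: 2-byte lead, need 1 cont bytes. acc=0x1D
Byte[6]=96: continuation. acc=(acc<<6)|0x16=0x756
Completed: cp=U+0756 (starts at byte 5)
Byte[7]=8C: INVALID lead byte (not 0xxx/110x/1110/11110)

Answer: 7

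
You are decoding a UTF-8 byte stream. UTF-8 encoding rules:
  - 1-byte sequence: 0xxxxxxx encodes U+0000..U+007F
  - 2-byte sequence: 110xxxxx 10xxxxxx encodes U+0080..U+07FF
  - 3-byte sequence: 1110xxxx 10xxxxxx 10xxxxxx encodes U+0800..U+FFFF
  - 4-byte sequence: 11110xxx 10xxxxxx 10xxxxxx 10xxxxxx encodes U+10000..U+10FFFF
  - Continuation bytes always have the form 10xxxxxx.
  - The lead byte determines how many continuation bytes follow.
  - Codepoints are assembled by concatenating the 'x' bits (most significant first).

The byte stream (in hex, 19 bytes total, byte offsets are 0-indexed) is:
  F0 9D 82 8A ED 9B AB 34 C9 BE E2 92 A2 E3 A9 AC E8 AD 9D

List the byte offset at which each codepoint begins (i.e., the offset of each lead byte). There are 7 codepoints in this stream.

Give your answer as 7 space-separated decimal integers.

Answer: 0 4 7 8 10 13 16

Derivation:
Byte[0]=F0: 4-byte lead, need 3 cont bytes. acc=0x0
Byte[1]=9D: continuation. acc=(acc<<6)|0x1D=0x1D
Byte[2]=82: continuation. acc=(acc<<6)|0x02=0x742
Byte[3]=8A: continuation. acc=(acc<<6)|0x0A=0x1D08A
Completed: cp=U+1D08A (starts at byte 0)
Byte[4]=ED: 3-byte lead, need 2 cont bytes. acc=0xD
Byte[5]=9B: continuation. acc=(acc<<6)|0x1B=0x35B
Byte[6]=AB: continuation. acc=(acc<<6)|0x2B=0xD6EB
Completed: cp=U+D6EB (starts at byte 4)
Byte[7]=34: 1-byte ASCII. cp=U+0034
Byte[8]=C9: 2-byte lead, need 1 cont bytes. acc=0x9
Byte[9]=BE: continuation. acc=(acc<<6)|0x3E=0x27E
Completed: cp=U+027E (starts at byte 8)
Byte[10]=E2: 3-byte lead, need 2 cont bytes. acc=0x2
Byte[11]=92: continuation. acc=(acc<<6)|0x12=0x92
Byte[12]=A2: continuation. acc=(acc<<6)|0x22=0x24A2
Completed: cp=U+24A2 (starts at byte 10)
Byte[13]=E3: 3-byte lead, need 2 cont bytes. acc=0x3
Byte[14]=A9: continuation. acc=(acc<<6)|0x29=0xE9
Byte[15]=AC: continuation. acc=(acc<<6)|0x2C=0x3A6C
Completed: cp=U+3A6C (starts at byte 13)
Byte[16]=E8: 3-byte lead, need 2 cont bytes. acc=0x8
Byte[17]=AD: continuation. acc=(acc<<6)|0x2D=0x22D
Byte[18]=9D: continuation. acc=(acc<<6)|0x1D=0x8B5D
Completed: cp=U+8B5D (starts at byte 16)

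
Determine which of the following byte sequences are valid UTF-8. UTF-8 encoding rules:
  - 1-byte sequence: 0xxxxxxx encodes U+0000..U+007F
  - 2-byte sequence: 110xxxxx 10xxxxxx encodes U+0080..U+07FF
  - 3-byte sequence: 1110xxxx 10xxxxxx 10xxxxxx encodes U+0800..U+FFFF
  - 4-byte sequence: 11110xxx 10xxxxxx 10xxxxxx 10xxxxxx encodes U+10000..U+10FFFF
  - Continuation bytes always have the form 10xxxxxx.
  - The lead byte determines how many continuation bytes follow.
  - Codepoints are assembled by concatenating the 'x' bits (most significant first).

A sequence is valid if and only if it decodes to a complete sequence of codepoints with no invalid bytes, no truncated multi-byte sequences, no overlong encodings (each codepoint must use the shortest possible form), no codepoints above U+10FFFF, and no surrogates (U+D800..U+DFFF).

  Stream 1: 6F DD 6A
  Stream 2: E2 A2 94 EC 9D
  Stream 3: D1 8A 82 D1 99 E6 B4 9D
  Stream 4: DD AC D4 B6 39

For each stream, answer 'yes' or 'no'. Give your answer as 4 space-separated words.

Answer: no no no yes

Derivation:
Stream 1: error at byte offset 2. INVALID
Stream 2: error at byte offset 5. INVALID
Stream 3: error at byte offset 2. INVALID
Stream 4: decodes cleanly. VALID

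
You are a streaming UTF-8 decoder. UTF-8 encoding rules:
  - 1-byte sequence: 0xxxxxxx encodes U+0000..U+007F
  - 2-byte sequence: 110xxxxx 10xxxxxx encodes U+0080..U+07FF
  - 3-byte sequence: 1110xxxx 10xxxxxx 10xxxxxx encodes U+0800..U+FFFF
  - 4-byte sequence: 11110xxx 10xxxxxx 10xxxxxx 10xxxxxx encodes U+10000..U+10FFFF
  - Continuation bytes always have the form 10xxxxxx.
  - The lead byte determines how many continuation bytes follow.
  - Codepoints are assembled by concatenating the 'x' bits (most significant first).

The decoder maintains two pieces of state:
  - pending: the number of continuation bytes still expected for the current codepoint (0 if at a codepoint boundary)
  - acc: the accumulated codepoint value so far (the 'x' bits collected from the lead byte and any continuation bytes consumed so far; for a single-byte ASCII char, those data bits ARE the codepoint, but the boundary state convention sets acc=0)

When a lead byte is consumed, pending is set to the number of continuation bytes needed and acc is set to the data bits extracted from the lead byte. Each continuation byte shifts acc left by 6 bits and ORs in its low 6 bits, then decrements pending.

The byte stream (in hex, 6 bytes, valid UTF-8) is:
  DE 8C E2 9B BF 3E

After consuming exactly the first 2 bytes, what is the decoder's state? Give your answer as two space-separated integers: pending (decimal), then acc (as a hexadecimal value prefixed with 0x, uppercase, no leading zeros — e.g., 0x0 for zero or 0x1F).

Byte[0]=DE: 2-byte lead. pending=1, acc=0x1E
Byte[1]=8C: continuation. acc=(acc<<6)|0x0C=0x78C, pending=0

Answer: 0 0x78C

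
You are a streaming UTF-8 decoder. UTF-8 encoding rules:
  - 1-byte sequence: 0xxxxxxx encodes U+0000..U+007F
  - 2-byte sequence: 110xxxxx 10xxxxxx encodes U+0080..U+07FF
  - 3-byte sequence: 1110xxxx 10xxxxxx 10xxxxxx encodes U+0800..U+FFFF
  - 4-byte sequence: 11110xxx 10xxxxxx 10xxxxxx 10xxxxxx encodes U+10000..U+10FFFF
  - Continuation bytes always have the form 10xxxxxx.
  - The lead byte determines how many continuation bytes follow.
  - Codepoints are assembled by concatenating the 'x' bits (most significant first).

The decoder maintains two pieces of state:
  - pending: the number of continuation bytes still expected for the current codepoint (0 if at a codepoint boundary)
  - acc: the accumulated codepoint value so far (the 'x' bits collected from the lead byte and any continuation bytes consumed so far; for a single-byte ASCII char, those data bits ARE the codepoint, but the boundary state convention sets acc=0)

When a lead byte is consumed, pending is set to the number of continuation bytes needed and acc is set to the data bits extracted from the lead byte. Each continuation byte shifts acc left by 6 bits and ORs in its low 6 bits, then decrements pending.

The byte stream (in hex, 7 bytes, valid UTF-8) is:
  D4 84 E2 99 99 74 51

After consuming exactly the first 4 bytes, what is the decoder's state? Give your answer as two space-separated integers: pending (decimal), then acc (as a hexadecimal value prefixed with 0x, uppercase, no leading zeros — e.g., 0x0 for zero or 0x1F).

Byte[0]=D4: 2-byte lead. pending=1, acc=0x14
Byte[1]=84: continuation. acc=(acc<<6)|0x04=0x504, pending=0
Byte[2]=E2: 3-byte lead. pending=2, acc=0x2
Byte[3]=99: continuation. acc=(acc<<6)|0x19=0x99, pending=1

Answer: 1 0x99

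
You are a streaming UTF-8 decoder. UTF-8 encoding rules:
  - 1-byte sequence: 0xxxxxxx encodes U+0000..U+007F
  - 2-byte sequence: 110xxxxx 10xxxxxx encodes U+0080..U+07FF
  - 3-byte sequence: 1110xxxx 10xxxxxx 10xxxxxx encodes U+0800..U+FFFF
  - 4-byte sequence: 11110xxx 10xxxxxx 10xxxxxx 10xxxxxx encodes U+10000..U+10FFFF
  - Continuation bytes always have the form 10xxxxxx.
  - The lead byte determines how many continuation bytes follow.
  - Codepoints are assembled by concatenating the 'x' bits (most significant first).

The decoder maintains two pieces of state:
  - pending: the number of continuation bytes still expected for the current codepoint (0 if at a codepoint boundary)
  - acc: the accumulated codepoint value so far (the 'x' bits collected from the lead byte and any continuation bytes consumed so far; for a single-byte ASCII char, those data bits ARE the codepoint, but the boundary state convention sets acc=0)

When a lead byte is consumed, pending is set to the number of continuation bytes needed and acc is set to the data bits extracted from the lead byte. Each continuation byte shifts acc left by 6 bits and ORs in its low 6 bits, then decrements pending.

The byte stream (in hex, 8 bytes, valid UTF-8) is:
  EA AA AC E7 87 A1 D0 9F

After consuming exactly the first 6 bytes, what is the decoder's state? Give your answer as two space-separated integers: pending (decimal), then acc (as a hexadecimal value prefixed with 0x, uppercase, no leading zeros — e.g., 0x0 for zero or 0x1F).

Answer: 0 0x71E1

Derivation:
Byte[0]=EA: 3-byte lead. pending=2, acc=0xA
Byte[1]=AA: continuation. acc=(acc<<6)|0x2A=0x2AA, pending=1
Byte[2]=AC: continuation. acc=(acc<<6)|0x2C=0xAAAC, pending=0
Byte[3]=E7: 3-byte lead. pending=2, acc=0x7
Byte[4]=87: continuation. acc=(acc<<6)|0x07=0x1C7, pending=1
Byte[5]=A1: continuation. acc=(acc<<6)|0x21=0x71E1, pending=0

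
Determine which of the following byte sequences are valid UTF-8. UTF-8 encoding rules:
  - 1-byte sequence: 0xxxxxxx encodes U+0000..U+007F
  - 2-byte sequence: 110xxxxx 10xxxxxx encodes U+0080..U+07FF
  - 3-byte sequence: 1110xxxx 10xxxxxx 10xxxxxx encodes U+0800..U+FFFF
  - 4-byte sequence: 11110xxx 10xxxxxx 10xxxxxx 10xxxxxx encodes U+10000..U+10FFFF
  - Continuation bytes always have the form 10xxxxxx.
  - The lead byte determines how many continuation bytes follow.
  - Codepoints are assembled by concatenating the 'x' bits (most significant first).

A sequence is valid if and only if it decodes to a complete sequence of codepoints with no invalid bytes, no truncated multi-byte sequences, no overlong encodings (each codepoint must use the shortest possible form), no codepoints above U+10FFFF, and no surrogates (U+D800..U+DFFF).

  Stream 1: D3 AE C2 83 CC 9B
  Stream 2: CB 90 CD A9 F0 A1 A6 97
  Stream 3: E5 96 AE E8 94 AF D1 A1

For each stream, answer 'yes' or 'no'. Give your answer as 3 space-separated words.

Stream 1: decodes cleanly. VALID
Stream 2: decodes cleanly. VALID
Stream 3: decodes cleanly. VALID

Answer: yes yes yes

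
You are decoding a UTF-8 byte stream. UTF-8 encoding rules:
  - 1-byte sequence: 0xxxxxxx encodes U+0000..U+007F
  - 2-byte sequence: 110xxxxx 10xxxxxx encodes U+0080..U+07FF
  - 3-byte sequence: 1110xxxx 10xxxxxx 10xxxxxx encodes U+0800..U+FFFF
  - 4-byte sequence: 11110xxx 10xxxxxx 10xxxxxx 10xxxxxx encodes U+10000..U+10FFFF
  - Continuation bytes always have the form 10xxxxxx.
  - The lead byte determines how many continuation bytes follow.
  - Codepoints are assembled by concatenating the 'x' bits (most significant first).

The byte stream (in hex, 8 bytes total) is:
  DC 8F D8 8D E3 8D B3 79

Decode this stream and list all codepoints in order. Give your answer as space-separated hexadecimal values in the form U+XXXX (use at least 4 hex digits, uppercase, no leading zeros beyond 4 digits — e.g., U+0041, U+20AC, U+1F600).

Answer: U+070F U+060D U+3373 U+0079

Derivation:
Byte[0]=DC: 2-byte lead, need 1 cont bytes. acc=0x1C
Byte[1]=8F: continuation. acc=(acc<<6)|0x0F=0x70F
Completed: cp=U+070F (starts at byte 0)
Byte[2]=D8: 2-byte lead, need 1 cont bytes. acc=0x18
Byte[3]=8D: continuation. acc=(acc<<6)|0x0D=0x60D
Completed: cp=U+060D (starts at byte 2)
Byte[4]=E3: 3-byte lead, need 2 cont bytes. acc=0x3
Byte[5]=8D: continuation. acc=(acc<<6)|0x0D=0xCD
Byte[6]=B3: continuation. acc=(acc<<6)|0x33=0x3373
Completed: cp=U+3373 (starts at byte 4)
Byte[7]=79: 1-byte ASCII. cp=U+0079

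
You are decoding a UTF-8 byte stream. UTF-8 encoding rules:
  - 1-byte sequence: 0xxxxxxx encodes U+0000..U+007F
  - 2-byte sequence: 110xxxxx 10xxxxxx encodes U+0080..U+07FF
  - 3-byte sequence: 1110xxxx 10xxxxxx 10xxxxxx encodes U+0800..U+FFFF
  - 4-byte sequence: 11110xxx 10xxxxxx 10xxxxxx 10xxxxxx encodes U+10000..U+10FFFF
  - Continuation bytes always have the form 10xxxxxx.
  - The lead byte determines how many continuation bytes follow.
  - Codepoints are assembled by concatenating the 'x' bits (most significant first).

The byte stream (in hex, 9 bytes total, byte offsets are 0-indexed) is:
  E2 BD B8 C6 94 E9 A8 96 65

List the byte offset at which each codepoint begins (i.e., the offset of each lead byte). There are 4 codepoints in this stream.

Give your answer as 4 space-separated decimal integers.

Byte[0]=E2: 3-byte lead, need 2 cont bytes. acc=0x2
Byte[1]=BD: continuation. acc=(acc<<6)|0x3D=0xBD
Byte[2]=B8: continuation. acc=(acc<<6)|0x38=0x2F78
Completed: cp=U+2F78 (starts at byte 0)
Byte[3]=C6: 2-byte lead, need 1 cont bytes. acc=0x6
Byte[4]=94: continuation. acc=(acc<<6)|0x14=0x194
Completed: cp=U+0194 (starts at byte 3)
Byte[5]=E9: 3-byte lead, need 2 cont bytes. acc=0x9
Byte[6]=A8: continuation. acc=(acc<<6)|0x28=0x268
Byte[7]=96: continuation. acc=(acc<<6)|0x16=0x9A16
Completed: cp=U+9A16 (starts at byte 5)
Byte[8]=65: 1-byte ASCII. cp=U+0065

Answer: 0 3 5 8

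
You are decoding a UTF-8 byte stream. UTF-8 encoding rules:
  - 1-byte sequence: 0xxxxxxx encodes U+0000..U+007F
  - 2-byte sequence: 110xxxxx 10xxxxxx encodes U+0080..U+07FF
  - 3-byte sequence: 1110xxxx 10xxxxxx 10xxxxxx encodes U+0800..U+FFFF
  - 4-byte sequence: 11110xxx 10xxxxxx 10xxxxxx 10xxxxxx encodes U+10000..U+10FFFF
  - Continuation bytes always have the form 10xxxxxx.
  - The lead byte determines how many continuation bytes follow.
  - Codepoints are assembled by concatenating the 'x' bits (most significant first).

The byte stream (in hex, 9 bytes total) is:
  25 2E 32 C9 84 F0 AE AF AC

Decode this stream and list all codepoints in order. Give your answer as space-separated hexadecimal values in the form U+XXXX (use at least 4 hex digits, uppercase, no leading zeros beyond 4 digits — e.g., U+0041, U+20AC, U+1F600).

Answer: U+0025 U+002E U+0032 U+0244 U+2EBEC

Derivation:
Byte[0]=25: 1-byte ASCII. cp=U+0025
Byte[1]=2E: 1-byte ASCII. cp=U+002E
Byte[2]=32: 1-byte ASCII. cp=U+0032
Byte[3]=C9: 2-byte lead, need 1 cont bytes. acc=0x9
Byte[4]=84: continuation. acc=(acc<<6)|0x04=0x244
Completed: cp=U+0244 (starts at byte 3)
Byte[5]=F0: 4-byte lead, need 3 cont bytes. acc=0x0
Byte[6]=AE: continuation. acc=(acc<<6)|0x2E=0x2E
Byte[7]=AF: continuation. acc=(acc<<6)|0x2F=0xBAF
Byte[8]=AC: continuation. acc=(acc<<6)|0x2C=0x2EBEC
Completed: cp=U+2EBEC (starts at byte 5)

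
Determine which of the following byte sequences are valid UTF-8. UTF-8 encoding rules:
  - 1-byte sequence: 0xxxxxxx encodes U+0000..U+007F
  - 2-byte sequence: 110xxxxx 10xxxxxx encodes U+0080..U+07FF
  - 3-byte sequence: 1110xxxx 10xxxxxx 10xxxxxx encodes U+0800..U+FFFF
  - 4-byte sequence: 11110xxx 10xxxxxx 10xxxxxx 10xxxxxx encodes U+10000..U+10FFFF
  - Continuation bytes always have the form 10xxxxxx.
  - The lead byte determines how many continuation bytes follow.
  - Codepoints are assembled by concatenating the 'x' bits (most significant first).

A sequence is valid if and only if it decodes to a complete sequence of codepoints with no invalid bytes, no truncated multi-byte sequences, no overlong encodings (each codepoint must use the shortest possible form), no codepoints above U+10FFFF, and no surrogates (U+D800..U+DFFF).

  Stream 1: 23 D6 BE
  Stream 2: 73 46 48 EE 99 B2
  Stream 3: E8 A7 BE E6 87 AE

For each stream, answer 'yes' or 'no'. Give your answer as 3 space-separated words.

Stream 1: decodes cleanly. VALID
Stream 2: decodes cleanly. VALID
Stream 3: decodes cleanly. VALID

Answer: yes yes yes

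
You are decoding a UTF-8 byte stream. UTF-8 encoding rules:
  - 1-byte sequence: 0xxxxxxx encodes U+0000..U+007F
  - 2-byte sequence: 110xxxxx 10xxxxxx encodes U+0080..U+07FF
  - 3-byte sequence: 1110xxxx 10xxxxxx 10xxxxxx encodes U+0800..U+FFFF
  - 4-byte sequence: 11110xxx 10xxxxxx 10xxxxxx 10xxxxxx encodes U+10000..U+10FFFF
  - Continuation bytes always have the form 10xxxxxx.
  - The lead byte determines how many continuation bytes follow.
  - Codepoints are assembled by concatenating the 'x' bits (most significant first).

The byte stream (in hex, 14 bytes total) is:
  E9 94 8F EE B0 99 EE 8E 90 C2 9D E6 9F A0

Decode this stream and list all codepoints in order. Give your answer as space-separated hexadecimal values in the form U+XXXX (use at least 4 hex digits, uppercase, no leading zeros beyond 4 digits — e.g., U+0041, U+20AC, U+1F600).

Answer: U+950F U+EC19 U+E390 U+009D U+67E0

Derivation:
Byte[0]=E9: 3-byte lead, need 2 cont bytes. acc=0x9
Byte[1]=94: continuation. acc=(acc<<6)|0x14=0x254
Byte[2]=8F: continuation. acc=(acc<<6)|0x0F=0x950F
Completed: cp=U+950F (starts at byte 0)
Byte[3]=EE: 3-byte lead, need 2 cont bytes. acc=0xE
Byte[4]=B0: continuation. acc=(acc<<6)|0x30=0x3B0
Byte[5]=99: continuation. acc=(acc<<6)|0x19=0xEC19
Completed: cp=U+EC19 (starts at byte 3)
Byte[6]=EE: 3-byte lead, need 2 cont bytes. acc=0xE
Byte[7]=8E: continuation. acc=(acc<<6)|0x0E=0x38E
Byte[8]=90: continuation. acc=(acc<<6)|0x10=0xE390
Completed: cp=U+E390 (starts at byte 6)
Byte[9]=C2: 2-byte lead, need 1 cont bytes. acc=0x2
Byte[10]=9D: continuation. acc=(acc<<6)|0x1D=0x9D
Completed: cp=U+009D (starts at byte 9)
Byte[11]=E6: 3-byte lead, need 2 cont bytes. acc=0x6
Byte[12]=9F: continuation. acc=(acc<<6)|0x1F=0x19F
Byte[13]=A0: continuation. acc=(acc<<6)|0x20=0x67E0
Completed: cp=U+67E0 (starts at byte 11)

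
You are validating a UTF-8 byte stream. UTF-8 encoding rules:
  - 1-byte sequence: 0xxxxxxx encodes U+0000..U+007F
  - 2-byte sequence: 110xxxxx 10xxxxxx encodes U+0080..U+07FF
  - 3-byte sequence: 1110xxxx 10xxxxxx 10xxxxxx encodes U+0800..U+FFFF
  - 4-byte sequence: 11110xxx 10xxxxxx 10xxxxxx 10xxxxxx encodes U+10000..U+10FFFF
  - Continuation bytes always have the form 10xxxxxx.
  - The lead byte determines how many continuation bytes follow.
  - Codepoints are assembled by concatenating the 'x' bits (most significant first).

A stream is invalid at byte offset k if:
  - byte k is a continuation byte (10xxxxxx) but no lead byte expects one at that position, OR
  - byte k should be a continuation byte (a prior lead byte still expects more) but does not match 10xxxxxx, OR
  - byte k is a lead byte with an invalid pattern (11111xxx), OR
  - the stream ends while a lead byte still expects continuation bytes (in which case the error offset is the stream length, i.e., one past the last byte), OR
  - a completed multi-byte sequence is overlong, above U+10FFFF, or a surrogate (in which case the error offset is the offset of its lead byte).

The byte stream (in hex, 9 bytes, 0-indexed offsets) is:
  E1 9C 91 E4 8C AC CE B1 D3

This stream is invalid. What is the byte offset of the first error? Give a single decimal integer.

Byte[0]=E1: 3-byte lead, need 2 cont bytes. acc=0x1
Byte[1]=9C: continuation. acc=(acc<<6)|0x1C=0x5C
Byte[2]=91: continuation. acc=(acc<<6)|0x11=0x1711
Completed: cp=U+1711 (starts at byte 0)
Byte[3]=E4: 3-byte lead, need 2 cont bytes. acc=0x4
Byte[4]=8C: continuation. acc=(acc<<6)|0x0C=0x10C
Byte[5]=AC: continuation. acc=(acc<<6)|0x2C=0x432C
Completed: cp=U+432C (starts at byte 3)
Byte[6]=CE: 2-byte lead, need 1 cont bytes. acc=0xE
Byte[7]=B1: continuation. acc=(acc<<6)|0x31=0x3B1
Completed: cp=U+03B1 (starts at byte 6)
Byte[8]=D3: 2-byte lead, need 1 cont bytes. acc=0x13
Byte[9]: stream ended, expected continuation. INVALID

Answer: 9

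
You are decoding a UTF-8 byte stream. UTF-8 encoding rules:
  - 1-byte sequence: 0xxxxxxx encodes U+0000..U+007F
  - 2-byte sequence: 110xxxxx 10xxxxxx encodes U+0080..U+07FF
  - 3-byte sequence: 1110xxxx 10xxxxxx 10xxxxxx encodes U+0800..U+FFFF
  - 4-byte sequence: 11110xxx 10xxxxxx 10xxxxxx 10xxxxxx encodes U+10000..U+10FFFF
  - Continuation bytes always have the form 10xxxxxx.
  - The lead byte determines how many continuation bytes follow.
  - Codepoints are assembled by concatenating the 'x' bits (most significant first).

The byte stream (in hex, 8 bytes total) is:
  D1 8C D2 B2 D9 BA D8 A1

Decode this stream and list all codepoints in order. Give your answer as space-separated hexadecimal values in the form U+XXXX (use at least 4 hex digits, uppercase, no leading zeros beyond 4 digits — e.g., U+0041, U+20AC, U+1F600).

Answer: U+044C U+04B2 U+067A U+0621

Derivation:
Byte[0]=D1: 2-byte lead, need 1 cont bytes. acc=0x11
Byte[1]=8C: continuation. acc=(acc<<6)|0x0C=0x44C
Completed: cp=U+044C (starts at byte 0)
Byte[2]=D2: 2-byte lead, need 1 cont bytes. acc=0x12
Byte[3]=B2: continuation. acc=(acc<<6)|0x32=0x4B2
Completed: cp=U+04B2 (starts at byte 2)
Byte[4]=D9: 2-byte lead, need 1 cont bytes. acc=0x19
Byte[5]=BA: continuation. acc=(acc<<6)|0x3A=0x67A
Completed: cp=U+067A (starts at byte 4)
Byte[6]=D8: 2-byte lead, need 1 cont bytes. acc=0x18
Byte[7]=A1: continuation. acc=(acc<<6)|0x21=0x621
Completed: cp=U+0621 (starts at byte 6)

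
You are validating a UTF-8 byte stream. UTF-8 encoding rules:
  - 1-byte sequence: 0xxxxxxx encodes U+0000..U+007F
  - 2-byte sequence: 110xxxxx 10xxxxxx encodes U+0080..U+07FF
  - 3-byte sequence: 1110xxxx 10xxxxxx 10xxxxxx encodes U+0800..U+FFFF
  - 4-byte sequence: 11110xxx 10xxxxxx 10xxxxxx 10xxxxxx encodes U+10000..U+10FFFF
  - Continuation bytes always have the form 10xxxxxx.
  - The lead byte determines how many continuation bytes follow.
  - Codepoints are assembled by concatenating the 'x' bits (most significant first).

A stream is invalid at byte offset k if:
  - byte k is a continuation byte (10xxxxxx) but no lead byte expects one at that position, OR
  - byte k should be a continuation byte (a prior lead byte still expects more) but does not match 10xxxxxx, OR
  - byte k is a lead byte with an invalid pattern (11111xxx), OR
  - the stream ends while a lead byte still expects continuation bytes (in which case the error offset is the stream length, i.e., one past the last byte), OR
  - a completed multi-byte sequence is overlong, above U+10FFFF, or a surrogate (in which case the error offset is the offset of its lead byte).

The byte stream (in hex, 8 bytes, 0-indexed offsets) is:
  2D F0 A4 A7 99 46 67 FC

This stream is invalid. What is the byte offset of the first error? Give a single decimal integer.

Byte[0]=2D: 1-byte ASCII. cp=U+002D
Byte[1]=F0: 4-byte lead, need 3 cont bytes. acc=0x0
Byte[2]=A4: continuation. acc=(acc<<6)|0x24=0x24
Byte[3]=A7: continuation. acc=(acc<<6)|0x27=0x927
Byte[4]=99: continuation. acc=(acc<<6)|0x19=0x249D9
Completed: cp=U+249D9 (starts at byte 1)
Byte[5]=46: 1-byte ASCII. cp=U+0046
Byte[6]=67: 1-byte ASCII. cp=U+0067
Byte[7]=FC: INVALID lead byte (not 0xxx/110x/1110/11110)

Answer: 7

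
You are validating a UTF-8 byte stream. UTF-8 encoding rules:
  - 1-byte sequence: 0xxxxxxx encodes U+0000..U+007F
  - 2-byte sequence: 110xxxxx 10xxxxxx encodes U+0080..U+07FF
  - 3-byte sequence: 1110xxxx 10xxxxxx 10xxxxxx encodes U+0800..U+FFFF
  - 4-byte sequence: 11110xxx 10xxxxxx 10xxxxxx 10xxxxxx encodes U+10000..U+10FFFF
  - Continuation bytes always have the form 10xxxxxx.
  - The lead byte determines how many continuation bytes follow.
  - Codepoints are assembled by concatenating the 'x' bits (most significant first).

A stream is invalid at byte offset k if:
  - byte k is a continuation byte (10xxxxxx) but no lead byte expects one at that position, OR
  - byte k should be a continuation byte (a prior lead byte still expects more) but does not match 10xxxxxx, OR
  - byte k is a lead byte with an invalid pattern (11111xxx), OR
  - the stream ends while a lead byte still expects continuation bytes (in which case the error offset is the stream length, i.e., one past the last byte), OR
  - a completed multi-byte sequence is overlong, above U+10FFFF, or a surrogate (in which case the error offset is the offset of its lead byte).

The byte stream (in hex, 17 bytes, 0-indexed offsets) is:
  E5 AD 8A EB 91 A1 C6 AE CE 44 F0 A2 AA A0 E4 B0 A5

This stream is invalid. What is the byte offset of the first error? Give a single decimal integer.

Byte[0]=E5: 3-byte lead, need 2 cont bytes. acc=0x5
Byte[1]=AD: continuation. acc=(acc<<6)|0x2D=0x16D
Byte[2]=8A: continuation. acc=(acc<<6)|0x0A=0x5B4A
Completed: cp=U+5B4A (starts at byte 0)
Byte[3]=EB: 3-byte lead, need 2 cont bytes. acc=0xB
Byte[4]=91: continuation. acc=(acc<<6)|0x11=0x2D1
Byte[5]=A1: continuation. acc=(acc<<6)|0x21=0xB461
Completed: cp=U+B461 (starts at byte 3)
Byte[6]=C6: 2-byte lead, need 1 cont bytes. acc=0x6
Byte[7]=AE: continuation. acc=(acc<<6)|0x2E=0x1AE
Completed: cp=U+01AE (starts at byte 6)
Byte[8]=CE: 2-byte lead, need 1 cont bytes. acc=0xE
Byte[9]=44: expected 10xxxxxx continuation. INVALID

Answer: 9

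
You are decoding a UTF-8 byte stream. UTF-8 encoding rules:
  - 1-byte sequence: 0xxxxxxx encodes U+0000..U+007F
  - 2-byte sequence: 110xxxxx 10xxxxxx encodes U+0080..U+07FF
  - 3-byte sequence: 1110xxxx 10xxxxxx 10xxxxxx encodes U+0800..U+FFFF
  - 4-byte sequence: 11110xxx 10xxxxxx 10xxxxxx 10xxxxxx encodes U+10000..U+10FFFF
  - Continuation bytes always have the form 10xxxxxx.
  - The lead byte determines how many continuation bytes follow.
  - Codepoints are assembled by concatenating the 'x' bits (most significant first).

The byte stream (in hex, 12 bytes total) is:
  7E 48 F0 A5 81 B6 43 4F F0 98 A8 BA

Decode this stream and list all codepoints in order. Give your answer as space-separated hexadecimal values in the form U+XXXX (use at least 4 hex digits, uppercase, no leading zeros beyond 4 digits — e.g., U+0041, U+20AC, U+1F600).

Byte[0]=7E: 1-byte ASCII. cp=U+007E
Byte[1]=48: 1-byte ASCII. cp=U+0048
Byte[2]=F0: 4-byte lead, need 3 cont bytes. acc=0x0
Byte[3]=A5: continuation. acc=(acc<<6)|0x25=0x25
Byte[4]=81: continuation. acc=(acc<<6)|0x01=0x941
Byte[5]=B6: continuation. acc=(acc<<6)|0x36=0x25076
Completed: cp=U+25076 (starts at byte 2)
Byte[6]=43: 1-byte ASCII. cp=U+0043
Byte[7]=4F: 1-byte ASCII. cp=U+004F
Byte[8]=F0: 4-byte lead, need 3 cont bytes. acc=0x0
Byte[9]=98: continuation. acc=(acc<<6)|0x18=0x18
Byte[10]=A8: continuation. acc=(acc<<6)|0x28=0x628
Byte[11]=BA: continuation. acc=(acc<<6)|0x3A=0x18A3A
Completed: cp=U+18A3A (starts at byte 8)

Answer: U+007E U+0048 U+25076 U+0043 U+004F U+18A3A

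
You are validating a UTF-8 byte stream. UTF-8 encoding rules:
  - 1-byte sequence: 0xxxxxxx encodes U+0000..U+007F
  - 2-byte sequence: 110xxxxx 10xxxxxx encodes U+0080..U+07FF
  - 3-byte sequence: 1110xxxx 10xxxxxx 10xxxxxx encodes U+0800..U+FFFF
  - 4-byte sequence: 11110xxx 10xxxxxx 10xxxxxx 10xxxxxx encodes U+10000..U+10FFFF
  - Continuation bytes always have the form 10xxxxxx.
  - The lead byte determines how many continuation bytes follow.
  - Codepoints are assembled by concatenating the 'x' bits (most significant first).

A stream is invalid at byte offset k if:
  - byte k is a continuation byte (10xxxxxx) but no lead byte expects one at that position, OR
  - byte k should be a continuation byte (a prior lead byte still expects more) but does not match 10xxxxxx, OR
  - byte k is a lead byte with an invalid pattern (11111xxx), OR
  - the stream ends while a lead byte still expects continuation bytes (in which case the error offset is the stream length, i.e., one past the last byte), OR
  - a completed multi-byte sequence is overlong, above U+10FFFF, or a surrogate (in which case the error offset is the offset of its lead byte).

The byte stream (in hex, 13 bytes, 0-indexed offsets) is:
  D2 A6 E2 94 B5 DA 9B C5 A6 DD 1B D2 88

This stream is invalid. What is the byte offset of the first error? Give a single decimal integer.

Byte[0]=D2: 2-byte lead, need 1 cont bytes. acc=0x12
Byte[1]=A6: continuation. acc=(acc<<6)|0x26=0x4A6
Completed: cp=U+04A6 (starts at byte 0)
Byte[2]=E2: 3-byte lead, need 2 cont bytes. acc=0x2
Byte[3]=94: continuation. acc=(acc<<6)|0x14=0x94
Byte[4]=B5: continuation. acc=(acc<<6)|0x35=0x2535
Completed: cp=U+2535 (starts at byte 2)
Byte[5]=DA: 2-byte lead, need 1 cont bytes. acc=0x1A
Byte[6]=9B: continuation. acc=(acc<<6)|0x1B=0x69B
Completed: cp=U+069B (starts at byte 5)
Byte[7]=C5: 2-byte lead, need 1 cont bytes. acc=0x5
Byte[8]=A6: continuation. acc=(acc<<6)|0x26=0x166
Completed: cp=U+0166 (starts at byte 7)
Byte[9]=DD: 2-byte lead, need 1 cont bytes. acc=0x1D
Byte[10]=1B: expected 10xxxxxx continuation. INVALID

Answer: 10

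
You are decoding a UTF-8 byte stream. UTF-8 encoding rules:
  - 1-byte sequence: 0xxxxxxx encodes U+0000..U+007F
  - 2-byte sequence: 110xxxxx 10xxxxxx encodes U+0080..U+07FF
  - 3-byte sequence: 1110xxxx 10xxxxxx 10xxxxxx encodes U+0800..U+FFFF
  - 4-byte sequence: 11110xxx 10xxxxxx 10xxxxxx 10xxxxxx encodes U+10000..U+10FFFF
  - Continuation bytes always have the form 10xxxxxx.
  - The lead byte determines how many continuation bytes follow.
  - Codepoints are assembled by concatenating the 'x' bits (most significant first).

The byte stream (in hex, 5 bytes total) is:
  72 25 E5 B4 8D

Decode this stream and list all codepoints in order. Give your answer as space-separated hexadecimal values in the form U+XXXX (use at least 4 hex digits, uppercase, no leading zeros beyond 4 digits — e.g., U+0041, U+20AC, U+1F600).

Answer: U+0072 U+0025 U+5D0D

Derivation:
Byte[0]=72: 1-byte ASCII. cp=U+0072
Byte[1]=25: 1-byte ASCII. cp=U+0025
Byte[2]=E5: 3-byte lead, need 2 cont bytes. acc=0x5
Byte[3]=B4: continuation. acc=(acc<<6)|0x34=0x174
Byte[4]=8D: continuation. acc=(acc<<6)|0x0D=0x5D0D
Completed: cp=U+5D0D (starts at byte 2)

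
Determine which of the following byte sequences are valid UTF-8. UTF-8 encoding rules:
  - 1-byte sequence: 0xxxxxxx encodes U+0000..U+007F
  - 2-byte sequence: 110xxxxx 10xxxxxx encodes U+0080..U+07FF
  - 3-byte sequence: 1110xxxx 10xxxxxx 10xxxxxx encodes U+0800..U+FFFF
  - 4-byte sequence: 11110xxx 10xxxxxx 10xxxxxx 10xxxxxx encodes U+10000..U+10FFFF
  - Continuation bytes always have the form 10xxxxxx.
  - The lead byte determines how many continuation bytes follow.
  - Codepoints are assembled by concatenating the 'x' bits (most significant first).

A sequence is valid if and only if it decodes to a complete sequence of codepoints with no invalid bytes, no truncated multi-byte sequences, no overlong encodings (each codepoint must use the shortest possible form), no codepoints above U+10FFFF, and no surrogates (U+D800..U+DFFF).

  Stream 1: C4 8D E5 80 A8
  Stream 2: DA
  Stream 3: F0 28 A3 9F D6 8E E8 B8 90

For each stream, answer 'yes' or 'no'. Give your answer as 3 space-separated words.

Answer: yes no no

Derivation:
Stream 1: decodes cleanly. VALID
Stream 2: error at byte offset 1. INVALID
Stream 3: error at byte offset 1. INVALID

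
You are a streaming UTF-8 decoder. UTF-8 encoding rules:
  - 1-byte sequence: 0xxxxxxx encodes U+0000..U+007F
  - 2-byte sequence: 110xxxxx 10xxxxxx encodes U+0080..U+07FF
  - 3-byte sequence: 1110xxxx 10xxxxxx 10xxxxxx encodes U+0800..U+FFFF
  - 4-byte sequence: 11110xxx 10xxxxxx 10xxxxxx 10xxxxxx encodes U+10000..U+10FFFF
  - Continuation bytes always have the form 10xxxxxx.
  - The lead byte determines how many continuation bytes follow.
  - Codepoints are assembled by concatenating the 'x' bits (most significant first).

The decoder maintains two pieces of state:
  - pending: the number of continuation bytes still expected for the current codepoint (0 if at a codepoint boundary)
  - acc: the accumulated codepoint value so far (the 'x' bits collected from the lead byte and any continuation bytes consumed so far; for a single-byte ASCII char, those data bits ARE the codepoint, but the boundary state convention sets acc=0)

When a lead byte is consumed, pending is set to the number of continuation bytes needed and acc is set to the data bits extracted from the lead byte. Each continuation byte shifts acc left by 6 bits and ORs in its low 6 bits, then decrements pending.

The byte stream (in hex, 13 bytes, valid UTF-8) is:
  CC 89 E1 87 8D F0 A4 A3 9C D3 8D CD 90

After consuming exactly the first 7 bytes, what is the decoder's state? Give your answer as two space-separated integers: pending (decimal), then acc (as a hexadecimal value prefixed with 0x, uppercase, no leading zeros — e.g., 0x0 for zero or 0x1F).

Byte[0]=CC: 2-byte lead. pending=1, acc=0xC
Byte[1]=89: continuation. acc=(acc<<6)|0x09=0x309, pending=0
Byte[2]=E1: 3-byte lead. pending=2, acc=0x1
Byte[3]=87: continuation. acc=(acc<<6)|0x07=0x47, pending=1
Byte[4]=8D: continuation. acc=(acc<<6)|0x0D=0x11CD, pending=0
Byte[5]=F0: 4-byte lead. pending=3, acc=0x0
Byte[6]=A4: continuation. acc=(acc<<6)|0x24=0x24, pending=2

Answer: 2 0x24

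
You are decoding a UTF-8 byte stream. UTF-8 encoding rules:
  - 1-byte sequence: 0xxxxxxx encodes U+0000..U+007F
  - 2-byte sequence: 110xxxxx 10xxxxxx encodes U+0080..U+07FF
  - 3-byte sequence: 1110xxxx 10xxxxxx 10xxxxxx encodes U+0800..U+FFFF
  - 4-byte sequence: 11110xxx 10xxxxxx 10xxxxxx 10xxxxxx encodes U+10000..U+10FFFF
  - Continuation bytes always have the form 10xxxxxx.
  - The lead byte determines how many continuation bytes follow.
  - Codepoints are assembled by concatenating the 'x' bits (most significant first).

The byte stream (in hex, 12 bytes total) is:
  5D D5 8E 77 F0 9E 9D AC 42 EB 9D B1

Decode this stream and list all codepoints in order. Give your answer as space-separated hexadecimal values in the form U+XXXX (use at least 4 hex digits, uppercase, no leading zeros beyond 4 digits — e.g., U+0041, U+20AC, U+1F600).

Answer: U+005D U+054E U+0077 U+1E76C U+0042 U+B771

Derivation:
Byte[0]=5D: 1-byte ASCII. cp=U+005D
Byte[1]=D5: 2-byte lead, need 1 cont bytes. acc=0x15
Byte[2]=8E: continuation. acc=(acc<<6)|0x0E=0x54E
Completed: cp=U+054E (starts at byte 1)
Byte[3]=77: 1-byte ASCII. cp=U+0077
Byte[4]=F0: 4-byte lead, need 3 cont bytes. acc=0x0
Byte[5]=9E: continuation. acc=(acc<<6)|0x1E=0x1E
Byte[6]=9D: continuation. acc=(acc<<6)|0x1D=0x79D
Byte[7]=AC: continuation. acc=(acc<<6)|0x2C=0x1E76C
Completed: cp=U+1E76C (starts at byte 4)
Byte[8]=42: 1-byte ASCII. cp=U+0042
Byte[9]=EB: 3-byte lead, need 2 cont bytes. acc=0xB
Byte[10]=9D: continuation. acc=(acc<<6)|0x1D=0x2DD
Byte[11]=B1: continuation. acc=(acc<<6)|0x31=0xB771
Completed: cp=U+B771 (starts at byte 9)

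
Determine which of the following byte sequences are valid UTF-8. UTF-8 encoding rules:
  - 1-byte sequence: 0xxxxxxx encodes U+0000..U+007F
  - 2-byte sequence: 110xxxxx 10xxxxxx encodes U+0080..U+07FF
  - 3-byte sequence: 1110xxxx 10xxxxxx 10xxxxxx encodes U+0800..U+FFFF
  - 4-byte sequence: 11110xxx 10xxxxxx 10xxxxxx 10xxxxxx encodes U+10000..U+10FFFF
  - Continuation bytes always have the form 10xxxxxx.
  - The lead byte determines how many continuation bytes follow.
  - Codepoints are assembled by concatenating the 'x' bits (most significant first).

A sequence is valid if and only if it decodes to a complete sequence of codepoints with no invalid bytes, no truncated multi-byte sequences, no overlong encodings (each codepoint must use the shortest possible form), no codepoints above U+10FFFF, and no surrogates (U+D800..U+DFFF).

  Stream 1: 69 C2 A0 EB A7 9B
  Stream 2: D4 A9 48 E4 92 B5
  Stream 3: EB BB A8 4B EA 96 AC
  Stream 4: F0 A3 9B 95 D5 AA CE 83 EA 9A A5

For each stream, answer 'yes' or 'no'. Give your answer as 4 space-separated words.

Answer: yes yes yes yes

Derivation:
Stream 1: decodes cleanly. VALID
Stream 2: decodes cleanly. VALID
Stream 3: decodes cleanly. VALID
Stream 4: decodes cleanly. VALID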